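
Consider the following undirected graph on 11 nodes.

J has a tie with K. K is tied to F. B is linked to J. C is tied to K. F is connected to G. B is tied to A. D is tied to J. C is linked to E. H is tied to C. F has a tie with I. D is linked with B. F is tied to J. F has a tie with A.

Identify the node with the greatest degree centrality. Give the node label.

Degrees — A:2, B:3, C:3, D:2, E:1, F:5, G:1, H:1, I:1, J:4, K:3.
The maximum is 5, attained only by F.

F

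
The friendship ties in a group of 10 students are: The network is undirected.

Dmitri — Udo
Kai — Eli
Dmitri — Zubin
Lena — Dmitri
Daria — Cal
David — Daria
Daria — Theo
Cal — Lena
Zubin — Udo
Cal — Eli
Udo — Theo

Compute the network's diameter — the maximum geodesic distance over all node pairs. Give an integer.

5

Eccentricity of each node (its greatest distance to any other): Cal:3, Daria:3, David:4, Dmitri:4, Eli:4, Kai:5, Lena:3, Theo:4, Udo:5, Zubin:5.
The maximum eccentricity is 5, realized for instance by the pair Zubin–Kai via Zubin – Dmitri – Lena – Cal – Eli – Kai. So the diameter is 5.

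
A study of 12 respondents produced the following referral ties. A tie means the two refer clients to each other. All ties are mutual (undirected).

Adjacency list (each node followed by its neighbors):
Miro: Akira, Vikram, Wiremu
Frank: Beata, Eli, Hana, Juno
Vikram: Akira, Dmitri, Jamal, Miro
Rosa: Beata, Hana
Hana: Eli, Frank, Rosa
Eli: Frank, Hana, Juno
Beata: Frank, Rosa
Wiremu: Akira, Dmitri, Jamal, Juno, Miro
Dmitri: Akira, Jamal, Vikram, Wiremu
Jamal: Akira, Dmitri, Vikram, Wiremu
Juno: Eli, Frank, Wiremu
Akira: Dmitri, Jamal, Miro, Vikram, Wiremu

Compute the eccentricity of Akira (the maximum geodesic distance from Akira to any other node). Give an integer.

Distances from Akira: Beata:4, Dmitri:1, Eli:3, Frank:3, Hana:4, Jamal:1, Juno:2, Miro:1, Rosa:5, Vikram:1, Wiremu:1.
The largest is 5 (to Rosa), so the eccentricity of Akira is 5.

5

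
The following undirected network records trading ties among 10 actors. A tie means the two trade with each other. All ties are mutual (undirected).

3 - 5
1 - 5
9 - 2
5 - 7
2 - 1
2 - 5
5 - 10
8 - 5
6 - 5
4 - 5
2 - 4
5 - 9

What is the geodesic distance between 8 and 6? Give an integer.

One shortest route is 8 – 5 – 6, which uses 2 edges, and 8 and 6 are not directly tied, so nothing shorter exists. So d(8,6) = 2.

2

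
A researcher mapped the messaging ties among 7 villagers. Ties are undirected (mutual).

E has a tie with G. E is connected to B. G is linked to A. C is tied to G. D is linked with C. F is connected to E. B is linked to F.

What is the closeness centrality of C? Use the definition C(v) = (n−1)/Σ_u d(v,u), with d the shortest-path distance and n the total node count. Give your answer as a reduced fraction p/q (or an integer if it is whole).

Distances from C: A:2, B:3, D:1, E:2, F:3, G:1. Sum = 12.
n = 7, so closeness = 6/12 = 1/2.

1/2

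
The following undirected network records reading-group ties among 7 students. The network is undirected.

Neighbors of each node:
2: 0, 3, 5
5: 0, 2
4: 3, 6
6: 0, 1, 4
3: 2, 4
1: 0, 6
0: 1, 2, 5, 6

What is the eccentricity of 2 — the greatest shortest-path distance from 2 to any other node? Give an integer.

2

Distances from 2: 0:1, 1:2, 3:1, 4:2, 5:1, 6:2.
The largest is 2 (to 1, 6, and 4), so the eccentricity of 2 is 2.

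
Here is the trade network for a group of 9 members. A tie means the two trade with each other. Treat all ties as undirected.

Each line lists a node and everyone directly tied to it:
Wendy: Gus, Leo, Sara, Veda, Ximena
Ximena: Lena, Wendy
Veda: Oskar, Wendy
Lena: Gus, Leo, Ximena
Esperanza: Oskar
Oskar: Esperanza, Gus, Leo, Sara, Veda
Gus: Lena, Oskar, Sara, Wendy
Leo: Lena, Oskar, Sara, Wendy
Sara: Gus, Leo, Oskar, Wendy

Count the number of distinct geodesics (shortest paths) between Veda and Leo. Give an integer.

2

The shortest distance is 2. The length-2 paths are: Veda–Wendy–Leo; Veda–Oskar–Leo.
That gives 2 distinct shortest paths.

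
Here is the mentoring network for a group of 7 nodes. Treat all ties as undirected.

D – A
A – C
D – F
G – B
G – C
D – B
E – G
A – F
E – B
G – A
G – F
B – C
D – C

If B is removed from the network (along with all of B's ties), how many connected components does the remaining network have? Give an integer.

1

B's neighbors (C, D, E, and G) remain reachable from one another through other ties, so the rest of the network stays in one piece.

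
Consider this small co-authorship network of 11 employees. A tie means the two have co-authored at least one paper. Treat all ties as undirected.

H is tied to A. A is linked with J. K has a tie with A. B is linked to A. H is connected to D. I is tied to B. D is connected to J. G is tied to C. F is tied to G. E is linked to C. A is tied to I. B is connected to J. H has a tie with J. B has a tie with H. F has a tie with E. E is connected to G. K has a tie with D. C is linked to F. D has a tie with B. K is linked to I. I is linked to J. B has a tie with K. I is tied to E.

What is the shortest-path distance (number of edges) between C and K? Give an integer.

3

One shortest route is C – E – I – K, which uses 3 edges, and at distance 2 from C we only reach {I}, which does not include K. So d(C,K) = 3.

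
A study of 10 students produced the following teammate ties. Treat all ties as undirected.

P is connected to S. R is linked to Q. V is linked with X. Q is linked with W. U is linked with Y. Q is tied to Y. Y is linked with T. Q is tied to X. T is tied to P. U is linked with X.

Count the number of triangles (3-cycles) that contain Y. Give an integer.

0

Y's neighbors are Q, T, and U, but none of them are tied to each other, so no triangle contains Y.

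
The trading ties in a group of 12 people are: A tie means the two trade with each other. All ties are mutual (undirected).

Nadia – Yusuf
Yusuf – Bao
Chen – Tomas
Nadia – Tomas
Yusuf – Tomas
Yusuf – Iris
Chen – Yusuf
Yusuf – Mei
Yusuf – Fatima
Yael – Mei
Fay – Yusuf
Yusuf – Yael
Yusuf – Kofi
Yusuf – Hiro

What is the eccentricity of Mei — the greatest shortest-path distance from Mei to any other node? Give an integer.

Distances from Mei: Bao:2, Chen:2, Fatima:2, Fay:2, Hiro:2, Iris:2, Kofi:2, Nadia:2, Tomas:2, Yael:1, Yusuf:1.
The largest is 2 (to Bao, Kofi, Fatima, Fay, Iris, Nadia, Tomas, Hiro, and Chen), so the eccentricity of Mei is 2.

2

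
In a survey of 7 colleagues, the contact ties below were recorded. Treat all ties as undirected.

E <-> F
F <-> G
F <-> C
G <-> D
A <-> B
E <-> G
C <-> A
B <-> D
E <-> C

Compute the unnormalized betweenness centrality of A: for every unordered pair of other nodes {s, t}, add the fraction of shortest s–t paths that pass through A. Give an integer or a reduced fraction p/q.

7/3

Pairs whose geodesics pass through A — B–F: 1/2; B–E: 1/2; B–C: 1; D–C: 1/3.
All other pairs contribute 0.
Summing the contributions gives betweenness(A) = 7/3.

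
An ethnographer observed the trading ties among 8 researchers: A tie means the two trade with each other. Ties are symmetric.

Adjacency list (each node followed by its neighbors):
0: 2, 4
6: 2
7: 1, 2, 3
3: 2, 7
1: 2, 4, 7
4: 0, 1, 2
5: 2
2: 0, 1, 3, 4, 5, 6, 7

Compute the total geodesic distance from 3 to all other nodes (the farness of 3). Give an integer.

Distances from 3: 0:2, 1:2, 2:1, 4:2, 5:2, 6:2, 7:1.
Sum = 2 + 2 + 1 + 2 + 2 + 2 + 1 = 12.

12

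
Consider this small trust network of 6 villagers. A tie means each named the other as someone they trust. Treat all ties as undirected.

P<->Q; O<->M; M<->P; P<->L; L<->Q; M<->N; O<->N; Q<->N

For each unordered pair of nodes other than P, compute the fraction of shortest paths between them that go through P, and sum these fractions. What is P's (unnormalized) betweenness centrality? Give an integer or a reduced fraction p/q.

Pairs whose geodesics pass through P — O–L: 1/2; M–L: 1; M–Q: 1/2.
All other pairs contribute 0.
Summing the contributions gives betweenness(P) = 2.

2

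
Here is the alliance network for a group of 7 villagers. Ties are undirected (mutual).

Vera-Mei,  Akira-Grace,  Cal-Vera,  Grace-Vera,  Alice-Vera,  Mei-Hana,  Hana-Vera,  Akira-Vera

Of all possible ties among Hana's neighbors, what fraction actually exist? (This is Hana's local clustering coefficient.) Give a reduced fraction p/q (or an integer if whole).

1

Hana's neighbors: Mei and Vera (k = 2).
Possible neighbor pairs: C(2,2) = 1. Edges among them: Mei–Vera → e = 1.
Clustering(Hana) = 1/1.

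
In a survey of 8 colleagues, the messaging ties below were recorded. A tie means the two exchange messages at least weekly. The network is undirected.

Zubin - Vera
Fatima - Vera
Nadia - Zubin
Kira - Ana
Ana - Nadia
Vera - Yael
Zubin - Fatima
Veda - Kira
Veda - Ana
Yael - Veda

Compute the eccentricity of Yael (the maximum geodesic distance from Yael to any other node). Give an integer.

Distances from Yael: Ana:2, Fatima:2, Kira:2, Nadia:3, Veda:1, Vera:1, Zubin:2.
The largest is 3 (to Nadia), so the eccentricity of Yael is 3.

3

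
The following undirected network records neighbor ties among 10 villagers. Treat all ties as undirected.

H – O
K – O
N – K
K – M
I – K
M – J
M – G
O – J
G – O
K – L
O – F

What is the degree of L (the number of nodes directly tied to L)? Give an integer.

L is directly tied to K. That is 1 neighbor, so the degree of L is 1.

1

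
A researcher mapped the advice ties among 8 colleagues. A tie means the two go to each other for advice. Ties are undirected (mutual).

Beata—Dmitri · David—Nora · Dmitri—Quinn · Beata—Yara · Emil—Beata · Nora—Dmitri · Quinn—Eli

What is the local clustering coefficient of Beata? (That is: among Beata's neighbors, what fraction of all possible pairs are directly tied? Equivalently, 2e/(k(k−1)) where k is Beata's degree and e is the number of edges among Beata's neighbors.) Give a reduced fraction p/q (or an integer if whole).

0

Beata's neighbors: Dmitri, Emil, and Yara (k = 3).
Possible neighbor pairs: C(3,2) = 3. Edges among them: none → e = 0.
Clustering(Beata) = 0/3 = 0.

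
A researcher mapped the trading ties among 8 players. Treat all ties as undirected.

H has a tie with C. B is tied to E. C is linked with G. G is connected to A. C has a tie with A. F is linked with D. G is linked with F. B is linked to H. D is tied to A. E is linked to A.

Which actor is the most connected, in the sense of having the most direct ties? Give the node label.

Degrees — A:4, B:2, C:3, D:2, E:2, F:2, G:3, H:2.
The maximum is 4, attained only by A.

A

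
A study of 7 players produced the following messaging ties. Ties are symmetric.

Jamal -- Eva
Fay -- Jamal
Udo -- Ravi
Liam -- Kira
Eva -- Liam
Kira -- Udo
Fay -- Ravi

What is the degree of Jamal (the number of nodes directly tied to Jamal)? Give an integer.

2

Jamal is directly tied to Eva and Fay. That is 2 neighbors, so the degree of Jamal is 2.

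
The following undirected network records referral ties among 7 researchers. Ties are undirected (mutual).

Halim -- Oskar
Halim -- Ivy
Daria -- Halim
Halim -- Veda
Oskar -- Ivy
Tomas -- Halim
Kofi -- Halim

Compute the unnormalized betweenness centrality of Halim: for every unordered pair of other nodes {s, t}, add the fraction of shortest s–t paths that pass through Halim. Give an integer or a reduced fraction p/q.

Pairs whose geodesics pass through Halim — Veda–Tomas: 1; Veda–Daria: 1; Veda–Ivy: 1; Veda–Oskar: 1; Veda–Kofi: 1; Tomas–Daria: 1; Tomas–Ivy: 1; Tomas–Oskar: 1; Tomas–Kofi: 1; Daria–Ivy: 1; Daria–Oskar: 1; Daria–Kofi: 1; Ivy–Kofi: 1; Oskar–Kofi: 1.
All other pairs contribute 0.
Summing the contributions gives betweenness(Halim) = 14.

14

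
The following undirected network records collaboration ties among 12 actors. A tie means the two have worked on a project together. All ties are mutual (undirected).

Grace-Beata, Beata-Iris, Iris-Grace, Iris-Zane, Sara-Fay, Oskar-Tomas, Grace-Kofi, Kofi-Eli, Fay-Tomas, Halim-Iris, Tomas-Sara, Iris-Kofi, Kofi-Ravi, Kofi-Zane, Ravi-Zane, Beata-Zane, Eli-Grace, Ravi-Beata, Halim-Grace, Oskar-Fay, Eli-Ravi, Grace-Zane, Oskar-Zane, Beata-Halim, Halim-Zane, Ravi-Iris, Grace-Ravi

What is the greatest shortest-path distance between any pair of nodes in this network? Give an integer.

5

Eccentricity of each node (its greatest distance to any other): Beata:4, Eli:5, Fay:4, Grace:4, Halim:4, Iris:4, Kofi:4, Oskar:3, Ravi:4, Sara:5, Tomas:4, Zane:3.
The maximum eccentricity is 5, realized for instance by the pair Sara–Eli via Sara – Tomas – Oskar – Zane – Grace – Eli. So the diameter is 5.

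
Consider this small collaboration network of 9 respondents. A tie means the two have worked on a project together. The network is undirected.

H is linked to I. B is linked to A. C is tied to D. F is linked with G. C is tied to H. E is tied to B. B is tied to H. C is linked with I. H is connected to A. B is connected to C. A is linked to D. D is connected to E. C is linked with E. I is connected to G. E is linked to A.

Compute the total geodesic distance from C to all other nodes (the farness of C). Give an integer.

12

Distances from C: A:2, B:1, D:1, E:1, F:3, G:2, H:1, I:1.
Sum = 2 + 1 + 1 + 1 + 3 + 2 + 1 + 1 = 12.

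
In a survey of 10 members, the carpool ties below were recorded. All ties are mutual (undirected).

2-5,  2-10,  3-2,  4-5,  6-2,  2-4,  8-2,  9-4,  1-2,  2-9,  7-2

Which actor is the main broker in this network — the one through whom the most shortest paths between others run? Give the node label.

Unnormalized betweenness of each node: 1:0, 2:67/2, 3:0, 4:1/2, 5:0, 6:0, 7:0, 8:0, 9:0, 10:0.
2 has the largest value, 67/2, making it the main broker — the node through which the most shortest paths run.

2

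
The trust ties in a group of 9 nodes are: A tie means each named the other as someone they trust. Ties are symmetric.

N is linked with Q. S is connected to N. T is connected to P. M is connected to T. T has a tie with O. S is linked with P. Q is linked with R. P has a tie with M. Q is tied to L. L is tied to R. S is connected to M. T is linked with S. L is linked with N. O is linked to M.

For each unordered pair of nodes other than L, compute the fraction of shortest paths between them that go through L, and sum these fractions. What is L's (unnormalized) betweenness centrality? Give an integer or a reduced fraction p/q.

Pairs whose geodesics pass through L — O–R: 2/4; T–R: 1/2; M–R: 1/2; P–R: 1/2; S–R: 1/2; N–R: 1/2.
All other pairs contribute 0.
Summing the contributions gives betweenness(L) = 3.

3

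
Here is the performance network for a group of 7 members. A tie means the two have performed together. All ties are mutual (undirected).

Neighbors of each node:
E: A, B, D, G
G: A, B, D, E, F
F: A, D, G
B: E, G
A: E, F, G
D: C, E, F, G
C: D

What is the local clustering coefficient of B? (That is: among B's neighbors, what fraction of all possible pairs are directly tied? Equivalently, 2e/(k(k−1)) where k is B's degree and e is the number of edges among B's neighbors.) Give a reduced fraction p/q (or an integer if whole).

1

B's neighbors: E and G (k = 2).
Possible neighbor pairs: C(2,2) = 1. Edges among them: E–G → e = 1.
Clustering(B) = 1/1.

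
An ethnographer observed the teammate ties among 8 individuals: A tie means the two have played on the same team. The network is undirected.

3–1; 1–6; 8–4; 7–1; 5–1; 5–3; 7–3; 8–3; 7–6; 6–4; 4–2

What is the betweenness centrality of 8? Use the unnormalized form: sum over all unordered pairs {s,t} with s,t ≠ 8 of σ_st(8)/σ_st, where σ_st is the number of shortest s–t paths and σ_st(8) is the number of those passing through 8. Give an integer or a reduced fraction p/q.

Pairs whose geodesics pass through 8 — 3–4: 1; 3–2: 1; 4–5: 1/2; 2–5: 1/2.
All other pairs contribute 0.
Summing the contributions gives betweenness(8) = 3.

3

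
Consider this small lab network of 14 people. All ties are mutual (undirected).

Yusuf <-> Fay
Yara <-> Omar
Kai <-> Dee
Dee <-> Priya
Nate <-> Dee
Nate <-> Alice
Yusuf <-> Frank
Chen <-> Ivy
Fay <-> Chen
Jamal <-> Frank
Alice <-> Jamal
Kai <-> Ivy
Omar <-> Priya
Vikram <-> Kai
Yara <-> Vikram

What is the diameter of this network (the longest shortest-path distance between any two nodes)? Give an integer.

Eccentricity of each node (its greatest distance to any other): Alice:5, Chen:5, Dee:5, Fay:6, Frank:7, Ivy:5, Jamal:6, Kai:5, Nate:5, Omar:7, Priya:6, Vikram:6, Yara:7, Yusuf:7.
The maximum eccentricity is 7, realized for instance by the pair Yusuf–Omar via Yusuf – Frank – Jamal – Alice – Nate – Dee – Priya – Omar. So the diameter is 7.

7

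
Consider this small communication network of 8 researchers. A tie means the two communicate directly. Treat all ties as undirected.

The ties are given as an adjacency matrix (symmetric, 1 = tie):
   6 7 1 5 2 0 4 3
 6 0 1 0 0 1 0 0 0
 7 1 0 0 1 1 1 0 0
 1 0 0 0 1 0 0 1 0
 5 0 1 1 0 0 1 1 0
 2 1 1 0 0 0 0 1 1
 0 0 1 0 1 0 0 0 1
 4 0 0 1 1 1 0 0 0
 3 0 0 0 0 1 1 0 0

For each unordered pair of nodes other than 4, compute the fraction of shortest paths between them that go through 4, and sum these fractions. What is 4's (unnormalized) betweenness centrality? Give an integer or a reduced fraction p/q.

Pairs whose geodesics pass through 4 — 6–1: 1/2; 1–2: 1; 1–3: 1/2; 5–2: 1/2.
All other pairs contribute 0.
Summing the contributions gives betweenness(4) = 5/2.

5/2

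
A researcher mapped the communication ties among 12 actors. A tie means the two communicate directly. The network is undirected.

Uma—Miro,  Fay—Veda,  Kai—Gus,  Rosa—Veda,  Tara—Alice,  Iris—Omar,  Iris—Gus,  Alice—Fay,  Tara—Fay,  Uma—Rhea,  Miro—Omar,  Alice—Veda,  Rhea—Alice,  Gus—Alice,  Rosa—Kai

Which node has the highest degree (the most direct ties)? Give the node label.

Degrees — Alice:5, Fay:3, Gus:3, Iris:2, Kai:2, Miro:2, Omar:2, Rhea:2, Rosa:2, Tara:2, Uma:2, Veda:3.
The maximum is 5, attained only by Alice.

Alice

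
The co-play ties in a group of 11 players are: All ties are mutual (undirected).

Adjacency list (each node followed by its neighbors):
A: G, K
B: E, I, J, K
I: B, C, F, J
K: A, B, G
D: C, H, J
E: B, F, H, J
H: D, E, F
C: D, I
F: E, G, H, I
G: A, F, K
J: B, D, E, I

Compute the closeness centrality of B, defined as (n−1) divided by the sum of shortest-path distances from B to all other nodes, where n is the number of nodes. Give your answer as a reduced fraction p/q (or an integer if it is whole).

Distances from B: A:2, C:2, D:2, E:1, F:2, G:2, H:2, I:1, J:1, K:1. Sum = 16.
n = 11, so closeness = 10/16 = 5/8.

5/8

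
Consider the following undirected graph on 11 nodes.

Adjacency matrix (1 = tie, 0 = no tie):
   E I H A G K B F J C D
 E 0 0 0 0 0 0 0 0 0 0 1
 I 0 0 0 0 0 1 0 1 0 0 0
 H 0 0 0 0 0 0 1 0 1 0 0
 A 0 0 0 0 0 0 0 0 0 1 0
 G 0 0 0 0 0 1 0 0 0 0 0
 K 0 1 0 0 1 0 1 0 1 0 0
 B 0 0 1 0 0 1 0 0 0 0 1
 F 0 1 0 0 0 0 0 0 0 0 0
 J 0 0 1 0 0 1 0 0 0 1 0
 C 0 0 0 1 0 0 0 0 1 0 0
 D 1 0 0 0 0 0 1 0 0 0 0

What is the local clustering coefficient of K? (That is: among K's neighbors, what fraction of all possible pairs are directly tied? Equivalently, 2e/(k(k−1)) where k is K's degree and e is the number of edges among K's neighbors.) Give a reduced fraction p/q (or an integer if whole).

0

K's neighbors: B, G, I, and J (k = 4).
Possible neighbor pairs: C(4,2) = 6. Edges among them: none → e = 0.
Clustering(K) = 0/6 = 0.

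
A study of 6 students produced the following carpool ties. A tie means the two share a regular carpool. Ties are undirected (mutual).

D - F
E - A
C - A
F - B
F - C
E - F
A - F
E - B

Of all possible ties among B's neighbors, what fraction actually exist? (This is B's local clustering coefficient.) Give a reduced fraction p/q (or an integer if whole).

1

B's neighbors: E and F (k = 2).
Possible neighbor pairs: C(2,2) = 1. Edges among them: E–F → e = 1.
Clustering(B) = 1/1.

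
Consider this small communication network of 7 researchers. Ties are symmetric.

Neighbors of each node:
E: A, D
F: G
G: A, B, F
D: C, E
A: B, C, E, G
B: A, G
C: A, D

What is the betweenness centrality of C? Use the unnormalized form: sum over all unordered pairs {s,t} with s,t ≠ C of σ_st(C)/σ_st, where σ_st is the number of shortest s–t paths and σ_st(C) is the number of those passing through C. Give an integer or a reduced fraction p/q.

2

Pairs whose geodesics pass through C — B–D: 1/2; D–F: 1/2; D–A: 1/2; D–G: 1/2.
All other pairs contribute 0.
Summing the contributions gives betweenness(C) = 2.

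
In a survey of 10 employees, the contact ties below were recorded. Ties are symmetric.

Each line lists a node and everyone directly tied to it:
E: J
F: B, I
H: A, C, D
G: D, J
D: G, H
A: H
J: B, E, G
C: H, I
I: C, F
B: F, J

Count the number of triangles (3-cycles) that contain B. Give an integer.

0

B's neighbors are F and J, but none of them are tied to each other, so no triangle contains B.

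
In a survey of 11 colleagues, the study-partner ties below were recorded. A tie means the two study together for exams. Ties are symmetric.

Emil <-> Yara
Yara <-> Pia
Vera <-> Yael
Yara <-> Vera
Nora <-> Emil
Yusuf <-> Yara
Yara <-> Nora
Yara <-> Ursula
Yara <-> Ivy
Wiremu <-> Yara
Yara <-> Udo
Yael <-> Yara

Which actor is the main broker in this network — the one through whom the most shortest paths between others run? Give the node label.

Unnormalized betweenness of each node: Emil:0, Ivy:0, Nora:0, Pia:0, Udo:0, Ursula:0, Vera:0, Wiremu:0, Yael:0, Yara:43, Yusuf:0.
Yara has the largest value, 43, making it the main broker — the node through which the most shortest paths run.

Yara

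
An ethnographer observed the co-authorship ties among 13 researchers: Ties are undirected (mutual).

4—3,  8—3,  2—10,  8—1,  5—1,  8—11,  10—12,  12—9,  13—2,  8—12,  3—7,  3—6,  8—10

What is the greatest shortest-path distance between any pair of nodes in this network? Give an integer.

5

Eccentricity of each node (its greatest distance to any other): 1:4, 2:4, 3:4, 4:5, 5:5, 6:5, 7:5, 8:3, 9:4, 10:3, 11:4, 12:3, 13:5.
The maximum eccentricity is 5, realized for instance by the pair 4–13 via 4 – 3 – 8 – 10 – 2 – 13. So the diameter is 5.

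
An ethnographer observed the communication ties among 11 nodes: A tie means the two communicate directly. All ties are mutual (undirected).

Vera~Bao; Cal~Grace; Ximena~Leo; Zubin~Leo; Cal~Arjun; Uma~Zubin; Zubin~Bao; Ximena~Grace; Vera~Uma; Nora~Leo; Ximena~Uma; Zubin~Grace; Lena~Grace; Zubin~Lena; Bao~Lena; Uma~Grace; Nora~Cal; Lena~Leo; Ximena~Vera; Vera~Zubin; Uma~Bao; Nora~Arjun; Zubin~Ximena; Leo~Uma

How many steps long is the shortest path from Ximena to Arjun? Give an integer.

3

One shortest route is Ximena – Leo – Nora – Arjun, which uses 3 edges, and at distance 2 from Ximena we only reach {Bao, Cal, Lena, Nora}, which does not include Arjun. So d(Ximena,Arjun) = 3.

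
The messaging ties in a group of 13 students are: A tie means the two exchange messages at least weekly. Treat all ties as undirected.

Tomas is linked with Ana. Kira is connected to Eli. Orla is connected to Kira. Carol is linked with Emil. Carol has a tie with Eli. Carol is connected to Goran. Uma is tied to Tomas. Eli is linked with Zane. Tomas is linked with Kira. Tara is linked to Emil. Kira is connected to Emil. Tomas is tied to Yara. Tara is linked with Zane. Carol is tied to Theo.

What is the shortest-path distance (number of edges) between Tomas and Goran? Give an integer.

4

One shortest route is Tomas – Kira – Eli – Carol – Goran, which uses 4 edges, and at distance 3 from Tomas we only reach {Carol, Tara, Zane}, which does not include Goran. So d(Tomas,Goran) = 4.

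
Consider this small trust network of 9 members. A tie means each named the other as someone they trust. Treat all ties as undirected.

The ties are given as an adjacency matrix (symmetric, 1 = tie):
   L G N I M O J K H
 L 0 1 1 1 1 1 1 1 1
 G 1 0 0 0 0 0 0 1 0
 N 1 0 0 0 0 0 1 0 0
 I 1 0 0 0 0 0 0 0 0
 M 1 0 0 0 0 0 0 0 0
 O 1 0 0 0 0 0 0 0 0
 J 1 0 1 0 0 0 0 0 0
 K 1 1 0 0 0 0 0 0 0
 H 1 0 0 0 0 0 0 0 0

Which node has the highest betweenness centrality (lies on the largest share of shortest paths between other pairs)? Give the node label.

Unnormalized betweenness of each node: G:0, H:0, I:0, J:0, K:0, L:26, M:0, N:0, O:0.
L has the largest value, 26, making it the main broker — the node through which the most shortest paths run.

L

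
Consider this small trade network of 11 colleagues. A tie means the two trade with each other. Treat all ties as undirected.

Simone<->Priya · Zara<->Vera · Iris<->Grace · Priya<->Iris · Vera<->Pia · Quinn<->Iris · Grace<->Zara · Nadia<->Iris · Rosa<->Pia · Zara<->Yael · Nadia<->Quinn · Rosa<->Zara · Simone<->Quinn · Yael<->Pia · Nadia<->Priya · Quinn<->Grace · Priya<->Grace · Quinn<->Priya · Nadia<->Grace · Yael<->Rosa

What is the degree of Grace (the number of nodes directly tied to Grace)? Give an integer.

Grace is directly tied to Iris, Nadia, Priya, Quinn, and Zara. That is 5 neighbors, so the degree of Grace is 5.

5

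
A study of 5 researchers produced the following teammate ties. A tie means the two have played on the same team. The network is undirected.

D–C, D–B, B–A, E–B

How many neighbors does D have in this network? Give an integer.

D is directly tied to B and C. That is 2 neighbors, so the degree of D is 2.

2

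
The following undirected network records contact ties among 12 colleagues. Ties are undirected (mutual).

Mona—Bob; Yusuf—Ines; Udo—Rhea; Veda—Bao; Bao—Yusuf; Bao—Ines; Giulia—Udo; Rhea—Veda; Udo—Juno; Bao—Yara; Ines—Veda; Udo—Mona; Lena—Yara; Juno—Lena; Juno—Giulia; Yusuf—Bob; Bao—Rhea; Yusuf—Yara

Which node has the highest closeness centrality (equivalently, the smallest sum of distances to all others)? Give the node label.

Bao

Farness (sum of distances to all others) for each node — Bao:20, Bob:25, Giulia:28, Ines:26, Juno:25, Lena:25, Mona:25, Rhea:21, Udo:21, Veda:24, Yara:22, Yusuf:22.
The smallest farness is 20, for Bao, so Bao has the highest closeness.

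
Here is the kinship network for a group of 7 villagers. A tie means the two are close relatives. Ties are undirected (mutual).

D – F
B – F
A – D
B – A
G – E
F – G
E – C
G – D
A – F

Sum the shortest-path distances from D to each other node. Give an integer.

Distances from D: A:1, B:2, C:3, E:2, F:1, G:1.
Sum = 1 + 2 + 3 + 2 + 1 + 1 = 10.

10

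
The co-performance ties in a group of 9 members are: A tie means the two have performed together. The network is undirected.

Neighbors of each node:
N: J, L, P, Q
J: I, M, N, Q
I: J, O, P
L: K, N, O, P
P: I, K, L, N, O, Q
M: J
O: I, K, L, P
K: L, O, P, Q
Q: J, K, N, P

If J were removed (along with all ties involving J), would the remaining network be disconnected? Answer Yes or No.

Removing J leaves {M} with no path to {I, K, L, N, O, P, and Q}, so the network splits into 2 components. J is a cut vertex.

Yes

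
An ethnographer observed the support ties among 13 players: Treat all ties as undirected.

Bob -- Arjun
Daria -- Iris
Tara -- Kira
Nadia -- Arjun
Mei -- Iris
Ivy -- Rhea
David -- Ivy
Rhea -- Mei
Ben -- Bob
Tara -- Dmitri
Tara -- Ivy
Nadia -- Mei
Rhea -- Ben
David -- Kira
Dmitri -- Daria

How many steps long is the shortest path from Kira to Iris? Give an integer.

4

One shortest route is Kira – Tara – Dmitri – Daria – Iris, which uses 4 edges, and at distance 3 from Kira we only reach {Daria, Rhea}, which does not include Iris. So d(Kira,Iris) = 4.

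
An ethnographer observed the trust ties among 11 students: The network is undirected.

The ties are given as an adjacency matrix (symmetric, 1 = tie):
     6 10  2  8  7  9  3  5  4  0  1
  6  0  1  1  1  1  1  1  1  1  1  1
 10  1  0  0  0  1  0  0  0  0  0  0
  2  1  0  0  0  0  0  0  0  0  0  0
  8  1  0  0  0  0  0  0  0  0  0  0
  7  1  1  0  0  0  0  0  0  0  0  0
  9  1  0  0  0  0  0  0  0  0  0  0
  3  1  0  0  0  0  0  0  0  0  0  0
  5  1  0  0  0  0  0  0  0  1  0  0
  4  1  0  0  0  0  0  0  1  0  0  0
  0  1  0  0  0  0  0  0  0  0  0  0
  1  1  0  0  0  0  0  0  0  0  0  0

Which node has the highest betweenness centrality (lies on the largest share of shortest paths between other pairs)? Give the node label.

6

Unnormalized betweenness of each node: 0:0, 1:0, 2:0, 3:0, 4:0, 5:0, 6:43, 7:0, 8:0, 9:0, 10:0.
6 has the largest value, 43, making it the main broker — the node through which the most shortest paths run.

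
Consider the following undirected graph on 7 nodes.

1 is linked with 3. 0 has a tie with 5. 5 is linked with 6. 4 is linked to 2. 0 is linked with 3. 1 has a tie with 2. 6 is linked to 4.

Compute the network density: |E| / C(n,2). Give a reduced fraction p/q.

1/3

There are 7 edges and 7 nodes, so the maximum possible is C(7,2) = 21.
Density = 7/21 = 1/3.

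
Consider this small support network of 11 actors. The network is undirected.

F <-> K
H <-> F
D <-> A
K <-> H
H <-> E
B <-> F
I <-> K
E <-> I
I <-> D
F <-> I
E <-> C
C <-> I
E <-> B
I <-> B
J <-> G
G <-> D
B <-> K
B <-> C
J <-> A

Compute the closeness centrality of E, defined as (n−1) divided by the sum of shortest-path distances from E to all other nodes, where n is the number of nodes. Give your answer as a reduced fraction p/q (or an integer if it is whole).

Distances from E: A:3, B:1, C:1, D:2, F:2, G:3, H:1, I:1, J:4, K:2. Sum = 20.
n = 11, so closeness = 10/20 = 1/2.

1/2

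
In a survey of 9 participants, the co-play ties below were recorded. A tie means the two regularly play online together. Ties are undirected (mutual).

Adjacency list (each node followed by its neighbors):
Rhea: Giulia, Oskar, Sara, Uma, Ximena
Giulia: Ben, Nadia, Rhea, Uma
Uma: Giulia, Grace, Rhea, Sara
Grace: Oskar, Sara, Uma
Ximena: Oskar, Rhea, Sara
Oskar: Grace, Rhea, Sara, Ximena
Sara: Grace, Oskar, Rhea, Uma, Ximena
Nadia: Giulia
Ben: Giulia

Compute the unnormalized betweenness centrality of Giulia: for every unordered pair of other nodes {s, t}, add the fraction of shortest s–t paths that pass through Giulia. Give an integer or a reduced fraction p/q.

13

Pairs whose geodesics pass through Giulia — Nadia–Ben: 1; Nadia–Ximena: 1; Nadia–Rhea: 1; Nadia–Oskar: 1; Nadia–Grace: 1; Nadia–Uma: 1; Nadia–Sara: 2/2; Ben–Ximena: 1; Ben–Rhea: 1; Ben–Oskar: 1; Ben–Grace: 1; Ben–Uma: 1; Ben–Sara: 2/2.
All other pairs contribute 0.
Summing the contributions gives betweenness(Giulia) = 13.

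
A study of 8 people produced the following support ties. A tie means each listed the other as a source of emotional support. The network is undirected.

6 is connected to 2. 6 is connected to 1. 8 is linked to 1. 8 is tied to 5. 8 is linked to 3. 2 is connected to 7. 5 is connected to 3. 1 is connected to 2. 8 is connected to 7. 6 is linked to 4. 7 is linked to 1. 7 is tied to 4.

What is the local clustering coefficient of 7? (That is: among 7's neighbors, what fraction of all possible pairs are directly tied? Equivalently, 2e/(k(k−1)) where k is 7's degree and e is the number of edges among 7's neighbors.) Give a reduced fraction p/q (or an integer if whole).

7's neighbors: 1, 2, 4, and 8 (k = 4).
Possible neighbor pairs: C(4,2) = 6. Edges among them: 1–2, 1–8 → e = 2.
Clustering(7) = 2/6 = 1/3.

1/3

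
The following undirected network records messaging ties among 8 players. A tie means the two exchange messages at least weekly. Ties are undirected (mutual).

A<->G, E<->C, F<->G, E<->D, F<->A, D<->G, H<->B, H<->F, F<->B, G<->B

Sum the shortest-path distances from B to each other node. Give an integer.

Distances from B: A:2, C:4, D:2, E:3, F:1, G:1, H:1.
Sum = 2 + 4 + 2 + 3 + 1 + 1 + 1 = 14.

14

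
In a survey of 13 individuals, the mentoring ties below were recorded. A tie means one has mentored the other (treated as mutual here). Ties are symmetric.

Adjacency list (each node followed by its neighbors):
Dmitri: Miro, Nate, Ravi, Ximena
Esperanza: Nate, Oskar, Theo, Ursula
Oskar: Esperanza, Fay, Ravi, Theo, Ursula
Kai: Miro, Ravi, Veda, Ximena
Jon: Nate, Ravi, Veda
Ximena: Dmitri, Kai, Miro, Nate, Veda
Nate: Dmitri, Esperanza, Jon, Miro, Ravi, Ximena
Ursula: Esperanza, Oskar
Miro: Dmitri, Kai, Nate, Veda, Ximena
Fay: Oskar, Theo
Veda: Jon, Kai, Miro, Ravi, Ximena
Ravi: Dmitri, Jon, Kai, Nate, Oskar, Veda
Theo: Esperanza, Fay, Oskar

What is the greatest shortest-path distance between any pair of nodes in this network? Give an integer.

4

Eccentricity of each node (its greatest distance to any other): Dmitri:3, Esperanza:3, Fay:4, Jon:3, Kai:3, Miro:4, Nate:3, Oskar:3, Ravi:2, Theo:3, Ursula:3, Veda:3, Ximena:4.
The maximum eccentricity is 4, realized for instance by the pair Fay–Ximena via Fay – Oskar – Ravi – Dmitri – Ximena. So the diameter is 4.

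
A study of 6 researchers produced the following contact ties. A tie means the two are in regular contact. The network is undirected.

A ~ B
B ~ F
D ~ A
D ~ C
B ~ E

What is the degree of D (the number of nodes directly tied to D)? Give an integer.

D is directly tied to A and C. That is 2 neighbors, so the degree of D is 2.

2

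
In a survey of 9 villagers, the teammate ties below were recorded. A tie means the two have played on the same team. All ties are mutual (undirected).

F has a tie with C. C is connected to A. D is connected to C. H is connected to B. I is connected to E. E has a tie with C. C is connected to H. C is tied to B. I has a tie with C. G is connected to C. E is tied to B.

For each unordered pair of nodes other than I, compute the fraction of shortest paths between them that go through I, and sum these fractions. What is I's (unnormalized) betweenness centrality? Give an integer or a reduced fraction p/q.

No shortest path between any pair of other nodes passes through I.
Summing the contributions gives betweenness(I) = 0.

0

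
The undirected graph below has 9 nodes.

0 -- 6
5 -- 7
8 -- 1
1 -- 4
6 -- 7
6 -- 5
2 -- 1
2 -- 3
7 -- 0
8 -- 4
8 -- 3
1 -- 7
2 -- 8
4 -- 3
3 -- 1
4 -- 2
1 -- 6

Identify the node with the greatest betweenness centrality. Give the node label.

Unnormalized betweenness of each node: 0:0, 1:16, 2:0, 3:0, 4:0, 5:0, 6:11/2, 7:11/2, 8:0.
1 has the largest value, 16, making it the main broker — the node through which the most shortest paths run.

1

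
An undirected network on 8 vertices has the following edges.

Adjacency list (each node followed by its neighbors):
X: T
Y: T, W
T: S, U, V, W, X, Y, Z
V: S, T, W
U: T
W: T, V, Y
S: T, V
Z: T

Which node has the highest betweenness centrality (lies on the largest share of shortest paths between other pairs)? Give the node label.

Unnormalized betweenness of each node: S:0, T:17, U:0, V:1/2, W:1/2, X:0, Y:0, Z:0.
T has the largest value, 17, making it the main broker — the node through which the most shortest paths run.

T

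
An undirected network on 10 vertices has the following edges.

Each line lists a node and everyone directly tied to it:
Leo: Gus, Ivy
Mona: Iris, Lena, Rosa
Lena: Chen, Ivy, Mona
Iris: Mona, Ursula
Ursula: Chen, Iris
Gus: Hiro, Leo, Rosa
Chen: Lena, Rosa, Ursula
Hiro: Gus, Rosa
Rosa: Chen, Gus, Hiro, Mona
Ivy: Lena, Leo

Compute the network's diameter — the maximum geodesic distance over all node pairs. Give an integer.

Eccentricity of each node (its greatest distance to any other): Chen:3, Gus:3, Hiro:3, Iris:4, Ivy:3, Lena:3, Leo:4, Mona:3, Rosa:3, Ursula:4.
The maximum eccentricity is 4, realized for instance by the pair Leo–Iris via Leo – Ivy – Lena – Mona – Iris. So the diameter is 4.

4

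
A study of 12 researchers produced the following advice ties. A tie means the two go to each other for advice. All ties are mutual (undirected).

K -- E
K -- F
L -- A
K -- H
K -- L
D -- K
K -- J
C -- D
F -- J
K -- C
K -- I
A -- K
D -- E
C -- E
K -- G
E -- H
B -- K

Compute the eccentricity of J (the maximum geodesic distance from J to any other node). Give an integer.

Distances from J: A:2, B:2, C:2, D:2, E:2, F:1, G:2, H:2, I:2, K:1, L:2.
The largest is 2 (to A, G, B, L, H, D, E, C, and I), so the eccentricity of J is 2.

2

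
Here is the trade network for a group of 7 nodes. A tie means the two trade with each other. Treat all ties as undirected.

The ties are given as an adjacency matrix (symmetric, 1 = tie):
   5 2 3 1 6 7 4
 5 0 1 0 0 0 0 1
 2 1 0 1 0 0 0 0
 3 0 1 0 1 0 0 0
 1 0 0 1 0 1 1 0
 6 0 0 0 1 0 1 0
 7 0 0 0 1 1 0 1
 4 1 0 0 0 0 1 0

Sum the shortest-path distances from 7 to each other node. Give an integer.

10

Distances from 7: 1:1, 2:3, 3:2, 4:1, 5:2, 6:1.
Sum = 1 + 3 + 2 + 1 + 2 + 1 = 10.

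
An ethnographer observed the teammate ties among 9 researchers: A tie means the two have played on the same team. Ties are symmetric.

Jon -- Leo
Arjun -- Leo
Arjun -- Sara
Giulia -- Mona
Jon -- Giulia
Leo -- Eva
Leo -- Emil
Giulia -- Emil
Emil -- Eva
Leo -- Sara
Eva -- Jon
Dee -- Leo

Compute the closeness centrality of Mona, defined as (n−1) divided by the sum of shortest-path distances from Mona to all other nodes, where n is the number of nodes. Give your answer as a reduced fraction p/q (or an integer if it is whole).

Distances from Mona: Arjun:4, Dee:4, Emil:2, Eva:3, Giulia:1, Jon:2, Leo:3, Sara:4. Sum = 23.
n = 9, so closeness = 8/23.

8/23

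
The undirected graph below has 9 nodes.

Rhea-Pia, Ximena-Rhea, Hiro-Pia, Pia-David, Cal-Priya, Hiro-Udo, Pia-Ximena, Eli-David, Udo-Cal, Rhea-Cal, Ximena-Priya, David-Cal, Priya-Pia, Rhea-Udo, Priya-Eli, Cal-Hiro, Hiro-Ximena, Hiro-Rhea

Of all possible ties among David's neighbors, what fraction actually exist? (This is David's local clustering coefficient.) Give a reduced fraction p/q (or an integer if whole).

0

David's neighbors: Cal, Eli, and Pia (k = 3).
Possible neighbor pairs: C(3,2) = 3. Edges among them: none → e = 0.
Clustering(David) = 0/3 = 0.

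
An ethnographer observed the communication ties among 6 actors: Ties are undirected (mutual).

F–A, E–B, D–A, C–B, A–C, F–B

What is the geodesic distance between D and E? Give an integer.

4

One shortest route is D – A – F – B – E, which uses 4 edges, and at distance 3 from D we only reach {B}, which does not include E. So d(D,E) = 4.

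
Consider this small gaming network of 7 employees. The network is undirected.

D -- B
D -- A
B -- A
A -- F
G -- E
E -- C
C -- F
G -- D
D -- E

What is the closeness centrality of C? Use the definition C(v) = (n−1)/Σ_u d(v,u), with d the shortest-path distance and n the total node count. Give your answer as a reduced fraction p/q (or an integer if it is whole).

Distances from C: A:2, B:3, D:2, E:1, F:1, G:2. Sum = 11.
n = 7, so closeness = 6/11.

6/11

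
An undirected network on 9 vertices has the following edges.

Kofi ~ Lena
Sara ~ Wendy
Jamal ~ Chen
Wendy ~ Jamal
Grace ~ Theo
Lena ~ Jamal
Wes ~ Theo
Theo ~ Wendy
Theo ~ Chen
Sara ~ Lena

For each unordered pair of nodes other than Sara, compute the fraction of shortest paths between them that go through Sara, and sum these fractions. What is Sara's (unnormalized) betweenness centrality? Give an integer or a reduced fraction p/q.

3

Pairs whose geodesics pass through Sara — Theo–Lena: 1/3; Theo–Kofi: 1/3; Lena–Grace: 1/3; Lena–Wes: 1/3; Lena–Wendy: 1/2; Grace–Kofi: 1/3; Wes–Kofi: 1/3; Kofi–Wendy: 1/2.
All other pairs contribute 0.
Summing the contributions gives betweenness(Sara) = 3.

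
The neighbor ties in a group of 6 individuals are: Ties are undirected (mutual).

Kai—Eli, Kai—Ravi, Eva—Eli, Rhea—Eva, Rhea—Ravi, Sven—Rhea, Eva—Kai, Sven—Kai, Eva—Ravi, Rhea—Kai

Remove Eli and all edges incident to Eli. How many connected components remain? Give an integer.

1

Eli's neighbors (Eva and Kai) remain reachable from one another through other ties, so the rest of the network stays in one piece.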